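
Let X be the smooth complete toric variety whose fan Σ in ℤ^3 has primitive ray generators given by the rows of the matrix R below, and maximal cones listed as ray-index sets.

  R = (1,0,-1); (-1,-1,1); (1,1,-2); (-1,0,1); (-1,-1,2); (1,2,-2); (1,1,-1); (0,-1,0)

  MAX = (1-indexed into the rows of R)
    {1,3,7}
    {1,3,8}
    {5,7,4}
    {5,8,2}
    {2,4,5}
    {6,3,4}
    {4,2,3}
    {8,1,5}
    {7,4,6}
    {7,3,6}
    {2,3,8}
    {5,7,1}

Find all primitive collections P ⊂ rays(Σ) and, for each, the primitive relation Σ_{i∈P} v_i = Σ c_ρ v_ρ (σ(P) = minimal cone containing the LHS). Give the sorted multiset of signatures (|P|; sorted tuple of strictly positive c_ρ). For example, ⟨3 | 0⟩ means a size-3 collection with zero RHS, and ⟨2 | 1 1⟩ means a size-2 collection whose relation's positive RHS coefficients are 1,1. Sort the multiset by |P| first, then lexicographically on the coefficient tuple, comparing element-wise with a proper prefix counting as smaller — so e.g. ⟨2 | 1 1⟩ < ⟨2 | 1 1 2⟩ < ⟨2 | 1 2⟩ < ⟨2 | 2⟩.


Primitive collections (11):

  {1,4}:  v_{1} + v_{4} = 0 ; sig = ⟨2 | 0⟩
  {2,7}:  v_{2} + v_{7} = 0 ; sig = ⟨2 | 0⟩
  {3,5}:  v_{3} + v_{5} = 0 ; sig = ⟨2 | 0⟩
  {1,2}:  v_{1} + v_{2} = v_{8} ; sig = ⟨2 | 1⟩
  {4,8}:  v_{4} + v_{8} = v_{2} ; sig = ⟨2 | 1⟩
  {6,8}:  v_{6} + v_{8} = v_{3} ; sig = ⟨2 | 1⟩
  {7,8}:  v_{7} + v_{8} = v_{1} ; sig = ⟨2 | 1⟩
  {1,6}:  v_{1} + v_{6} = v_{3} + v_{7} ; sig = ⟨2 | 1 1⟩
  {2,6}:  v_{2} + v_{6} = v_{3} + v_{4} ; sig = ⟨2 | 1 1⟩
  {5,6}:  v_{5} + v_{6} = v_{4} + v_{7} ; sig = ⟨2 | 1 1⟩
  {3,4,7}:  v_{3} + v_{4} + v_{7} = v_{6} ; sig = ⟨3 | 1⟩

Hence PRS(X_Σ) =
[⟨2 | 0⟩, ⟨2 | 0⟩, ⟨2 | 0⟩, ⟨2 | 1⟩, ⟨2 | 1⟩, ⟨2 | 1⟩, ⟨2 | 1⟩, ⟨2 | 1 1⟩, ⟨2 | 1 1⟩, ⟨2 | 1 1⟩, ⟨3 | 1⟩]


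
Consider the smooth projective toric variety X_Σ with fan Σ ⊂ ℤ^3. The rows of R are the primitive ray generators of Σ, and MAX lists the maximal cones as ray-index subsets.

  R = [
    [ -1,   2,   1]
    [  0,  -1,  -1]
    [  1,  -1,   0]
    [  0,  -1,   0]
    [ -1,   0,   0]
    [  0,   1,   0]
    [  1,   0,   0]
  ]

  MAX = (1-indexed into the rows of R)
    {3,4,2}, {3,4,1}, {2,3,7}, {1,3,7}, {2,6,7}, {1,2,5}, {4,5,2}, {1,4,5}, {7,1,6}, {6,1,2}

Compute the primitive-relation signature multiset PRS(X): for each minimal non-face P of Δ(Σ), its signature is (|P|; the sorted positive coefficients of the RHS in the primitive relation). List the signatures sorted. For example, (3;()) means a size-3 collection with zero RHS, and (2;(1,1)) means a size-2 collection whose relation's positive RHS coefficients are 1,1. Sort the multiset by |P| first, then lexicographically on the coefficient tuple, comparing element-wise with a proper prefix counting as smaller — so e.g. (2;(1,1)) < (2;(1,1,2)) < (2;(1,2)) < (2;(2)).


9 collections generate NE(X_Σ); each relation:

  {4,6}:  v_{4} + v_{6} = 0 — sig = (2;())
  {5,7}:  v_{5} + v_{7} = 0 — sig = (2;())
  {3,5}:  v_{3} + v_{5} = v_{4} — sig = (2;(1))
  {3,6}:  v_{3} + v_{6} = v_{7} — sig = (2;(1))
  {4,7}:  v_{4} + v_{7} = v_{3} — sig = (2;(1))
  {5,6}:  v_{5} + v_{6} = v_{1} + v_{2} — sig = (2;(1,1))
  {1,2,3}:  v_{1} + v_{2} + v_{3} = 0 — sig = (3;())
  {1,2,4}:  v_{1} + v_{2} + v_{4} = v_{5} — sig = (3;(1))
  {1,2,7}:  v_{1} + v_{2} + v_{7} = v_{6} — sig = (3;(1))

Signatures (|P|; sorted positive RHS coefficients), sorted:
[(2;()), (2;()), (2;(1)), (2;(1)), (2;(1)), (2;(1,1)), (3;()), (3;(1)), (3;(1))]


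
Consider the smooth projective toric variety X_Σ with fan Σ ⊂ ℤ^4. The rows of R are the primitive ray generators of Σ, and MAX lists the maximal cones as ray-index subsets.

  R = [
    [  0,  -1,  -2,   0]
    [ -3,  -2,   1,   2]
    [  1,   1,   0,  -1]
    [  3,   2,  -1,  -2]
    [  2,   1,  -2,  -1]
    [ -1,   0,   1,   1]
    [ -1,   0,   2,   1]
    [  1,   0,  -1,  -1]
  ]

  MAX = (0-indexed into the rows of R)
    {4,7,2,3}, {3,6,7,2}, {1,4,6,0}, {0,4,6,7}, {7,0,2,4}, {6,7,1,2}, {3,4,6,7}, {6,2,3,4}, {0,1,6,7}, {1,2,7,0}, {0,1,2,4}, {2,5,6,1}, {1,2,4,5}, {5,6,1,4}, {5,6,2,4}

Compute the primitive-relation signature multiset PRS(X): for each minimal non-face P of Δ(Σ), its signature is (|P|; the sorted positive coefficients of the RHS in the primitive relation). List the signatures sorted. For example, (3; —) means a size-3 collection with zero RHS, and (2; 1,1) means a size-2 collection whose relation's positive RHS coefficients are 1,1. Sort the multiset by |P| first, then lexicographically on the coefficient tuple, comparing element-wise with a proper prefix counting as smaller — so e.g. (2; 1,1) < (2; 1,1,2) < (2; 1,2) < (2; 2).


9 minimal non-faces of Δ(Σ) (on 8 rays):

  P = {1,3}:  v_{1} + v_{3} = 0 — sig = (2; —)
  P = {5,7}:  v_{5} + v_{7} = 0 — sig = (2; —)
  P = {0,3}:  v_{0} + v_{3} = v_{4} + v_{7} — sig = (2; 1,1)
  P = {0,5}:  v_{0} + v_{5} = v_{1} + v_{4} — sig = (2; 1,1)
  P = {3,5}:  v_{3} + v_{5} = v_{2} + v_{4} + v_{6} — sig = (2; 1,1,1)
  P = {0,2,6}:  v_{0} + v_{2} + v_{6} = 0 — sig = (3; —)
  P = {1,4,7}:  v_{1} + v_{4} + v_{7} = v_{0} — sig = (3; 1)
  P = {1,2,4,6}:  v_{1} + v_{2} + v_{4} + v_{6} = v_{5} — sig = (4; 1)
  P = {2,4,6,7}:  v_{2} + v_{4} + v_{6} + v_{7} = v_{3} — sig = (4; 1)

Hence PRS(X_Σ) =
    (2; —)
    (2; —)
    (2; 1,1)
    (2; 1,1)
    (2; 1,1,1)
    (3; —)
    (3; 1)
    (4; 1)
    (4; 1)


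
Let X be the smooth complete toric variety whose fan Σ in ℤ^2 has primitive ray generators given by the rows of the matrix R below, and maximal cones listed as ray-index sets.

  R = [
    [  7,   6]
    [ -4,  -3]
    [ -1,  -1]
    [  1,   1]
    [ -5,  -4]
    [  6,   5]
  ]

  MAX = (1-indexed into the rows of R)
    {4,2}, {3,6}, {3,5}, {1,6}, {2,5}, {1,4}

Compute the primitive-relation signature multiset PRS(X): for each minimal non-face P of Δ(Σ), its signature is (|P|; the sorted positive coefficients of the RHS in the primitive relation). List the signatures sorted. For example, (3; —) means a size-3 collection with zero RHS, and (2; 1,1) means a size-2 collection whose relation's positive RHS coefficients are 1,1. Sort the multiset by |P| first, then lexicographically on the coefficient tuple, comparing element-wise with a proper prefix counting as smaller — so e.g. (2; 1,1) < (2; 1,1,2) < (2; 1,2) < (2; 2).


|primitive collections| = 9. Relations:

  • {3,4}:  v_{3} + v_{4} = 0  so sig = (2; —)
  • {1,3}:  v_{1} + v_{3} = v_{6}  so sig = (2; 1)
  • {2,3}:  v_{2} + v_{3} = v_{5}  so sig = (2; 1)
  • {4,5}:  v_{4} + v_{5} = v_{2}  so sig = (2; 1)
  • {4,6}:  v_{4} + v_{6} = v_{1}  so sig = (2; 1)
  • {5,6}:  v_{5} + v_{6} = v_{4}  so sig = (2; 1)
  • {1,5}:  v_{1} + v_{5} = 2·v_{4}  so sig = (2; 2)
  • {2,6}:  v_{2} + v_{6} = 2·v_{4}  so sig = (2; 2)
  • {1,2}:  v_{1} + v_{2} = 3·v_{4}  so sig = (2; 3)

so the primitive-relation signature multiset is
[(2; —), (2; 1), (2; 1), (2; 1), (2; 1), (2; 1), (2; 2), (2; 2), (2; 3)]


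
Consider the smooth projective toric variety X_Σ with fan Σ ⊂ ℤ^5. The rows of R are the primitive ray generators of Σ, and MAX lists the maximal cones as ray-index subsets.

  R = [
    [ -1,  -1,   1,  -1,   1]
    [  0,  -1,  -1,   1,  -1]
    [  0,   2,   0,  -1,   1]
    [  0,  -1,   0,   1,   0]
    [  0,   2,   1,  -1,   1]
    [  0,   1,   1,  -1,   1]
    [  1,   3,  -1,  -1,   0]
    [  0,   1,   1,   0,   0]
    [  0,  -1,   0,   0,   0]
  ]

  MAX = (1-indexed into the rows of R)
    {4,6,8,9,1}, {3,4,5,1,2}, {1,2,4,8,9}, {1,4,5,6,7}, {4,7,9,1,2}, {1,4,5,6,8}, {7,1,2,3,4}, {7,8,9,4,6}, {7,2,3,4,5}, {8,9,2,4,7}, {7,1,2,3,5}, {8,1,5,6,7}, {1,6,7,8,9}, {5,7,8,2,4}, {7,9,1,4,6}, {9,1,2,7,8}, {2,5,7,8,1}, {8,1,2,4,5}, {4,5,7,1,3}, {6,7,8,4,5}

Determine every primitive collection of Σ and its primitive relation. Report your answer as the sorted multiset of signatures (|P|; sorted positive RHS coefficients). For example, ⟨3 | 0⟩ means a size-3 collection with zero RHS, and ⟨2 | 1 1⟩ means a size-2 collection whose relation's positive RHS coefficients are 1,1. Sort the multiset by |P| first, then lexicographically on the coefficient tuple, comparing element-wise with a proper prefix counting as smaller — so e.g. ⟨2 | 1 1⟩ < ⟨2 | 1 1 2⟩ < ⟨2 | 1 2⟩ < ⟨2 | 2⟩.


7 minimal non-faces of Δ(Σ) (on 9 rays):

  P = {2,6}:  v_{2} + v_{6} = 0  ⟹  sig = ⟨2 | 0⟩
  P = {5,9}:  v_{5} + v_{9} = v_{6}  ⟹  sig = ⟨2 | 1⟩
  P = {3,9}:  v_{3} + v_{9} = v_{1} + v_{4} + v_{7}  ⟹  sig = ⟨2 | 1 1 1⟩
  P = {3,6}:  v_{3} + v_{6} = v_{1} + v_{4} + v_{5} + v_{7}  ⟹  sig = ⟨2 | 1 1 1 1⟩
  P = {3,8}:  v_{3} + v_{8} = v_{2} + 2·v_{5}  ⟹  sig = ⟨2 | 1 2⟩
  P = {1,4,7,8}:  v_{1} + v_{4} + v_{7} + v_{8} = v_{5}  ⟹  sig = ⟨4 | 1⟩
  P = {1,2,4,5,7}:  v_{1} + v_{2} + v_{4} + v_{5} + v_{7} = v_{3}  ⟹  sig = ⟨5 | 1⟩

Signatures (|P|; sorted positive RHS coefficients), sorted:
{ ⟨2 | 0⟩,  ⟨2 | 1⟩,  ⟨2 | 1 1 1⟩,  ⟨2 | 1 1 1 1⟩,  ⟨2 | 1 2⟩,  ⟨4 | 1⟩,  ⟨5 | 1⟩ }


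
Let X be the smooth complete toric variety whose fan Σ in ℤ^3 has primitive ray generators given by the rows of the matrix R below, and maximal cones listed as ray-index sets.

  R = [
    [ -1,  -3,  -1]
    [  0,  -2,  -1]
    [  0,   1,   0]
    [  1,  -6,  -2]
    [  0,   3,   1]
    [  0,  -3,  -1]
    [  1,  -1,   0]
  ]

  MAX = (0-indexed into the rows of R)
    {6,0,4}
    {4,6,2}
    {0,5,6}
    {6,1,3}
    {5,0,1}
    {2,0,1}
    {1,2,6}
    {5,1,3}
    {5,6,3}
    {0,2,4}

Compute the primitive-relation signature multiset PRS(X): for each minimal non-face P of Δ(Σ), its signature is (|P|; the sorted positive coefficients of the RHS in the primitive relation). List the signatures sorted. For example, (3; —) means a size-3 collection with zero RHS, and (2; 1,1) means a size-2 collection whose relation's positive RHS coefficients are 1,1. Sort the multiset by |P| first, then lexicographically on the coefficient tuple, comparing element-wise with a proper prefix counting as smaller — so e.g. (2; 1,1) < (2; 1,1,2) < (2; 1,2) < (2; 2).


9 minimal non-faces of Δ(Σ) (on 7 rays):

  • {4,5}:  v_{4} + v_{5} = 0  →  sig = (2; —)
  • {1,4}:  v_{1} + v_{4} = v_{2}  →  sig = (2; 1)
  • {2,5}:  v_{2} + v_{5} = v_{1}  →  sig = (2; 1)
  • {3,4}:  v_{3} + v_{4} = v_{1} + v_{6}  →  sig = (2; 1,1)
  • {2,3}:  v_{2} + v_{3} = 2·v_{1} + v_{6}  →  sig = (2; 1,2)
  • {0,3}:  v_{0} + v_{3} = 3·v_{5}  →  sig = (2; 3)
  • {0,2,6}:  v_{0} + v_{2} + v_{6} = v_{5}  →  sig = (3; 1)
  • {1,5,6}:  v_{1} + v_{5} + v_{6} = v_{3}  →  sig = (3; 1)
  • {0,1,6}:  v_{0} + v_{1} + v_{6} = 2·v_{5}  →  sig = (3; 2)

so the primitive-relation signature multiset is
[(2; —), (2; 1), (2; 1), (2; 1,1), (2; 1,2), (2; 3), (3; 1), (3; 1), (3; 2)]


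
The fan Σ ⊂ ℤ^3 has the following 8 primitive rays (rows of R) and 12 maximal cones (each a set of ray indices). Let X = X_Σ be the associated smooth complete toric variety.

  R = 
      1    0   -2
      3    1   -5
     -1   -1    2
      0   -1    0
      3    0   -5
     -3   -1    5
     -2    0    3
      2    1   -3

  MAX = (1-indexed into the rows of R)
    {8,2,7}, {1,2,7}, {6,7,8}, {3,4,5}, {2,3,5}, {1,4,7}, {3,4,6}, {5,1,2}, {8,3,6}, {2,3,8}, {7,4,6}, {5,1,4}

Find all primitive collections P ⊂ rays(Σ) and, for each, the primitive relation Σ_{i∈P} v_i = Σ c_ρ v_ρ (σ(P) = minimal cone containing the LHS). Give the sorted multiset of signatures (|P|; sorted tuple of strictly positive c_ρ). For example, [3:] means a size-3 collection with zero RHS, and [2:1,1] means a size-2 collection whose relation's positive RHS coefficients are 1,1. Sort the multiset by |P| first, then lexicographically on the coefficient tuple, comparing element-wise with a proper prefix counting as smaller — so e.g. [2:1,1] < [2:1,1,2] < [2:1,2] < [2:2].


The 10 primitive collections of Σ (r=8, n=3):

  P={2,6}:  v_{2} + v_{6} = 0 — sig = [2:]
  P={1,3}:  v_{1} + v_{3} = v_{4} — sig = [2:1]
  P={1,8}:  v_{1} + v_{8} = v_{2} — sig = [2:1]
  P={2,4}:  v_{2} + v_{4} = v_{5} — sig = [2:1]
  P={3,7}:  v_{3} + v_{7} = v_{6} — sig = [2:1]
  P={5,6}:  v_{5} + v_{6} = v_{4} — sig = [2:1]
  P={5,7}:  v_{5} + v_{7} = v_{1} — sig = [2:1]
  P={1,6}:  v_{1} + v_{6} = v_{4} + v_{7} — sig = [2:1,1]
  P={4,8}:  v_{4} + v_{8} = v_{2} + v_{3} — sig = [2:1,1]
  P={5,8}:  v_{5} + v_{8} = 2·v_{2} + v_{3} — sig = [2:1,2]

so the primitive-relation signature multiset is
{ [2:],  [2:1] ×6,  [2:1,1] ×2,  [2:1,2] }


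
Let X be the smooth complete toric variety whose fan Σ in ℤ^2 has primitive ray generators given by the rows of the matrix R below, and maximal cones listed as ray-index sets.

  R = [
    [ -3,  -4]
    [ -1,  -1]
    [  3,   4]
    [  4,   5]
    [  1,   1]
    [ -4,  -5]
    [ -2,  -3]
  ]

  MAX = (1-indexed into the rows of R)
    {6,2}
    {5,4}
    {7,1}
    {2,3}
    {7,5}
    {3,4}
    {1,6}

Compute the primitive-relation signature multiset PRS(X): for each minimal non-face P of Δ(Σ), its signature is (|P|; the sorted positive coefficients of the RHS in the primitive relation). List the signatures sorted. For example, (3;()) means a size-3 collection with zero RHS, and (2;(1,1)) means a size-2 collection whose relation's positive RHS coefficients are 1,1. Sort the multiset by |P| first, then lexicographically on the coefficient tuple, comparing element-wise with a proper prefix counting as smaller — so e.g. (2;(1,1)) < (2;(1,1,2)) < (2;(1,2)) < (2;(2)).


Δ(Σ) — 7 vertices, 14 min non-faces:

  P = {1,3}:  v_{1} + v_{3} = 0  →  sig = (2;())
  P = {2,5}:  v_{2} + v_{5} = 0  →  sig = (2;())
  P = {4,6}:  v_{4} + v_{6} = 0  →  sig = (2;())
  P = {1,2}:  v_{1} + v_{2} = v_{6}  →  sig = (2;(1))
  P = {1,4}:  v_{1} + v_{4} = v_{5}  →  sig = (2;(1))
  P = {1,5}:  v_{1} + v_{5} = v_{7}  →  sig = (2;(1))
  P = {2,4}:  v_{2} + v_{4} = v_{3}  →  sig = (2;(1))
  P = {2,7}:  v_{2} + v_{7} = v_{1}  →  sig = (2;(1))
  P = {3,5}:  v_{3} + v_{5} = v_{4}  →  sig = (2;(1))
  P = {3,6}:  v_{3} + v_{6} = v_{2}  →  sig = (2;(1))
  P = {3,7}:  v_{3} + v_{7} = v_{5}  →  sig = (2;(1))
  P = {5,6}:  v_{5} + v_{6} = v_{1}  →  sig = (2;(1))
  P = {4,7}:  v_{4} + v_{7} = 2·v_{5}  →  sig = (2;(2))
  P = {6,7}:  v_{6} + v_{7} = 2·v_{1}  →  sig = (2;(2))

Sorted signature multiset PRS(X):
{ (2;()) ×3,  (2;(1)) ×9,  (2;(2)) ×2 }


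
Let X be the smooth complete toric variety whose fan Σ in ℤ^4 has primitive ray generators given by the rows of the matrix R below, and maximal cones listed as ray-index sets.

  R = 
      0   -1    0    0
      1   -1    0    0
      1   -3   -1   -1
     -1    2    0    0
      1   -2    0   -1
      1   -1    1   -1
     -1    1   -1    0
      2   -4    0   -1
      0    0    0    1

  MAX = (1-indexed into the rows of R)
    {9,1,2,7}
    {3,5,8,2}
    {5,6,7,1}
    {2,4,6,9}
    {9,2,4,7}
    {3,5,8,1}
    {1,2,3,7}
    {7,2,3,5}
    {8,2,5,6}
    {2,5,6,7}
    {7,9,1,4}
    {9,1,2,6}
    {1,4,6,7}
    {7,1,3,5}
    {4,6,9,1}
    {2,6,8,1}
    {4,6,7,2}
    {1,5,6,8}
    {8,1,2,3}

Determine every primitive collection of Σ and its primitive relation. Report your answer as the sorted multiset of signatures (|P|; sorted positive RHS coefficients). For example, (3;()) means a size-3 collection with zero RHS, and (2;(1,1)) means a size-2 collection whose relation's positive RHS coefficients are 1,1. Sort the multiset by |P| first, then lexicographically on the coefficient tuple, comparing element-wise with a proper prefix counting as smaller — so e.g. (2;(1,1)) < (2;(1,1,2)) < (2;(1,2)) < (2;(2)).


12 collections generate NE(X_Σ); each relation:

  P = {4,8}:  v_{4} + v_{8} = v_{5}  so sig = (2;(1))
  P = {7,8}:  v_{7} + v_{8} = v_{3}  so sig = (2;(1))
  P = {3,4}:  v_{3} + v_{4} = v_{5} + v_{7}  so sig = (2;(1,1))
  P = {4,5}:  v_{4} + v_{5} = v_{6} + v_{7}  so sig = (2;(1,1))
  P = {5,9}:  v_{5} + v_{9} = v_{1} + v_{2}  so sig = (2;(1,1))
  P = {3,9}:  v_{3} + v_{9} = 2·v_{1} + 2·v_{2} + v_{7}  so sig = (2;(1,2,2))
  P = {3,6}:  v_{3} + v_{6} = 2·v_{5}  so sig = (2;(2))
  P = {8,9}:  v_{8} + v_{9} = 2·v_{1} + 2·v_{2}  so sig = (2;(2,2))
  P = {1,2,4}:  v_{1} + v_{2} + v_{4} = 0  so sig = (3;())
  P = {6,7,9}:  v_{6} + v_{7} + v_{9} = 0  so sig = (3;())
  P = {1,2,5}:  v_{1} + v_{2} + v_{5} = v_{8}  so sig = (3;(1))
  P = {1,2,6,7}:  v_{1} + v_{2} + v_{6} + v_{7} = v_{5}  so sig = (4;(1))

so the primitive-relation signature multiset is
{ (2;(1)) ×2,  (2;(1,1)) ×3,  (2;(1,2,2)),  (2;(2)),  (2;(2,2)),  (3;()) ×2,  (3;(1)),  (4;(1)) }


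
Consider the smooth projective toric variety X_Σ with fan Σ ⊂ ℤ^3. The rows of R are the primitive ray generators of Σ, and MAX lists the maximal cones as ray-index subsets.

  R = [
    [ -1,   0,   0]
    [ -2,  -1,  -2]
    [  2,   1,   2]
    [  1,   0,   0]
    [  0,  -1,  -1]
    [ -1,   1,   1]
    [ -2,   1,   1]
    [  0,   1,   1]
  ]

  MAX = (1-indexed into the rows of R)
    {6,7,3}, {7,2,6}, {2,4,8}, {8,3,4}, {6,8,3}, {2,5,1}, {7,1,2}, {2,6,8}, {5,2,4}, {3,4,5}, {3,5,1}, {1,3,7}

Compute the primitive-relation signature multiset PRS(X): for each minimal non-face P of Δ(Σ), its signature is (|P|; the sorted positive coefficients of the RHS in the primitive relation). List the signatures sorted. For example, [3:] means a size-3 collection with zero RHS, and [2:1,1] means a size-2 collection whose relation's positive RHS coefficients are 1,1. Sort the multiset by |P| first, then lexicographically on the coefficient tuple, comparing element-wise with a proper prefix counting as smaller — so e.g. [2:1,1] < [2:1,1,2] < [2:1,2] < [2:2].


Σ has 10 primitive collections:

  P = {1,4}:  v_{1} + v_{4} = 0  so sig = [2:]
  P = {2,3}:  v_{2} + v_{3} = 0  so sig = [2:]
  P = {5,8}:  v_{5} + v_{8} = 0  so sig = [2:]
  P = {1,6}:  v_{1} + v_{6} = v_{7}  so sig = [2:1]
  P = {1,8}:  v_{1} + v_{8} = v_{6}  so sig = [2:1]
  P = {4,6}:  v_{4} + v_{6} = v_{8}  so sig = [2:1]
  P = {4,7}:  v_{4} + v_{7} = v_{6}  so sig = [2:1]
  P = {5,6}:  v_{5} + v_{6} = v_{1}  so sig = [2:1]
  P = {5,7}:  v_{5} + v_{7} = 2·v_{1}  so sig = [2:2]
  P = {7,8}:  v_{7} + v_{8} = 2·v_{6}  so sig = [2:2]

Signatures (|P|; sorted positive RHS coefficients), sorted:
    |P|=2: 10 collections, coeffs (), (), (), (1), (1), (1), (1), (1), (2), (2)


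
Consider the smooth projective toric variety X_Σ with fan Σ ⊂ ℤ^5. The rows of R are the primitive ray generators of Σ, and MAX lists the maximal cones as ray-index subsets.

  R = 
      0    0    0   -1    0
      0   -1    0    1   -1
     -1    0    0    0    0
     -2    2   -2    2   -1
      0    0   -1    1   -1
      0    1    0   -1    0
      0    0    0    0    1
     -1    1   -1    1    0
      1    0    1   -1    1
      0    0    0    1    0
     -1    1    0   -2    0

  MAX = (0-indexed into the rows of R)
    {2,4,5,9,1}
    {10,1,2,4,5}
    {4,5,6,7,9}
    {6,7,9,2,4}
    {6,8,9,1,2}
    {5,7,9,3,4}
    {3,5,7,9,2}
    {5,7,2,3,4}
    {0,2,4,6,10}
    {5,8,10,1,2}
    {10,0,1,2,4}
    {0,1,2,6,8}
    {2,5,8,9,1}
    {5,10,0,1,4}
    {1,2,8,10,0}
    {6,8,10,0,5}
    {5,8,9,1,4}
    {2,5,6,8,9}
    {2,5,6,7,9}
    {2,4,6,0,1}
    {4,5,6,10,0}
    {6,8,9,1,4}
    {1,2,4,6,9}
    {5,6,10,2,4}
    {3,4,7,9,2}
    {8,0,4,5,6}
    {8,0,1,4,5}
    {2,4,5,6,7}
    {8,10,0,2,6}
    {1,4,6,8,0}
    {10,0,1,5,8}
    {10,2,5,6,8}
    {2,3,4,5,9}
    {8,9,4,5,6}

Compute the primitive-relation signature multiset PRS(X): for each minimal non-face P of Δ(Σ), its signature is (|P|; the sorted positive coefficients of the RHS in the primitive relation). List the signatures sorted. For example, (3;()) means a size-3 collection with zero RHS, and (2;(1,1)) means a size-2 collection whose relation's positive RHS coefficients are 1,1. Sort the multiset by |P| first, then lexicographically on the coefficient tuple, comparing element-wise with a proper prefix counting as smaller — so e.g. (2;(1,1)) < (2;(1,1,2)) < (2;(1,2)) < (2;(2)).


Minimal non-faces — 18 found among 11 rays, 34 max cones:

  • {0,9}:  v_{0} + v_{9} = 0  so sig = (2;())
  • {9,10}:  v_{9} + v_{10} = v_{2} + v_{5}  so sig = (2;(1,1))
  • {1,7}:  v_{1} + v_{7} = v_{2} + v_{4} + v_{9}  so sig = (2;(1,1,1))
  • {3,8}:  v_{3} + v_{8} = v_{5} + v_{7} + v_{9}  so sig = (2;(1,1,1))
  • {7,8}:  v_{7} + v_{8} = v_{5} + v_{6} + v_{9}  so sig = (2;(1,1,1))
  • {0,3}:  v_{0} + v_{3} = v_{2} + v_{4} + v_{5} + v_{7}  so sig = (2;(1,1,1,1))
  • {0,7}:  v_{0} + v_{7} = v_{2} + v_{4} + v_{5} + v_{6}  so sig = (2;(1,1,1,1))
  • {3,10}:  v_{3} + v_{10} = 2·v_{2} + v_{4} + 2·v_{5} + v_{7}  so sig = (2;(1,1,2,2))
  • {7,10}:  v_{7} + v_{10} = 2·v_{2} + v_{4} + 2·v_{5} + v_{6}  so sig = (2;(1,1,2,2))
  • {1,3}:  v_{1} + v_{3} = 2·v_{2} + 2·v_{4} + v_{5} + 2·v_{9}  so sig = (2;(1,2,2,2))
  • {3,6}:  v_{3} + v_{6} = 2·v_{7}  so sig = (2;(2))
  • {1,5,6}:  v_{1} + v_{5} + v_{6} = 0  so sig = (3;())
  • {2,4,8}:  v_{2} + v_{4} + v_{8} = 0  so sig = (3;())
  • {0,2,5}:  v_{0} + v_{2} + v_{5} = v_{10}  so sig = (3;(1))
  • {1,6,10}:  v_{1} + v_{6} + v_{10} = v_{0} + v_{2}  so sig = (3;(1,1))
  • {4,8,10}:  v_{4} + v_{8} + v_{10} = v_{0} + v_{5}  so sig = (3;(1,1))
  • {2,4,5,6,9}:  v_{2} + v_{4} + v_{5} + v_{6} + v_{9} = v_{7}  so sig = (5;(1))
  • {2,4,5,7,9}:  v_{2} + v_{4} + v_{5} + v_{7} + v_{9} = v_{3}  so sig = (5;(1))

Hence PRS(X_Σ) =
{ (2;()),  (2;(1,1)),  (2;(1,1,1)) ×3,  (2;(1,1,1,1)) ×2,  (2;(1,1,2,2)) ×2,  (2;(1,2,2,2)),  (2;(2)),  (3;()) ×2,  (3;(1)),  (3;(1,1)) ×2,  (5;(1)) ×2 }


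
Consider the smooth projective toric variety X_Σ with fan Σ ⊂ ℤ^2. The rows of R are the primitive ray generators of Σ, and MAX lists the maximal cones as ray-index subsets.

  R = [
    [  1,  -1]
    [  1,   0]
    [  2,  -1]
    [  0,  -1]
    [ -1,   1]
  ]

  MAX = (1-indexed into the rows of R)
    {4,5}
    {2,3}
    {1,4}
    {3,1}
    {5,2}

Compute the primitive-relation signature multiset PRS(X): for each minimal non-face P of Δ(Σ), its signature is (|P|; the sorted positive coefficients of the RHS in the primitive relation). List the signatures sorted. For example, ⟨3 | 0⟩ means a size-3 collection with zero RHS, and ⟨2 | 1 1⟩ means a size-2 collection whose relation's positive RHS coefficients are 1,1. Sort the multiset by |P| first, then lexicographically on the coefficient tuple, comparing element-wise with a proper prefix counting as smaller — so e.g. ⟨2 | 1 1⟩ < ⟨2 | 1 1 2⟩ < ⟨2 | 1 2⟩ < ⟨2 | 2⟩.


Primitive collections (5):

  • {1,5}:  v_{1} + v_{5} = 0  →  sig = ⟨2 | 0⟩
  • {1,2}:  v_{1} + v_{2} = v_{3}  →  sig = ⟨2 | 1⟩
  • {2,4}:  v_{2} + v_{4} = v_{1}  →  sig = ⟨2 | 1⟩
  • {3,5}:  v_{3} + v_{5} = v_{2}  →  sig = ⟨2 | 1⟩
  • {3,4}:  v_{3} + v_{4} = 2·v_{1}  →  sig = ⟨2 | 2⟩

Signatures (|P|; sorted positive RHS coefficients), sorted:
[⟨2 | 0⟩, ⟨2 | 1⟩, ⟨2 | 1⟩, ⟨2 | 1⟩, ⟨2 | 2⟩]


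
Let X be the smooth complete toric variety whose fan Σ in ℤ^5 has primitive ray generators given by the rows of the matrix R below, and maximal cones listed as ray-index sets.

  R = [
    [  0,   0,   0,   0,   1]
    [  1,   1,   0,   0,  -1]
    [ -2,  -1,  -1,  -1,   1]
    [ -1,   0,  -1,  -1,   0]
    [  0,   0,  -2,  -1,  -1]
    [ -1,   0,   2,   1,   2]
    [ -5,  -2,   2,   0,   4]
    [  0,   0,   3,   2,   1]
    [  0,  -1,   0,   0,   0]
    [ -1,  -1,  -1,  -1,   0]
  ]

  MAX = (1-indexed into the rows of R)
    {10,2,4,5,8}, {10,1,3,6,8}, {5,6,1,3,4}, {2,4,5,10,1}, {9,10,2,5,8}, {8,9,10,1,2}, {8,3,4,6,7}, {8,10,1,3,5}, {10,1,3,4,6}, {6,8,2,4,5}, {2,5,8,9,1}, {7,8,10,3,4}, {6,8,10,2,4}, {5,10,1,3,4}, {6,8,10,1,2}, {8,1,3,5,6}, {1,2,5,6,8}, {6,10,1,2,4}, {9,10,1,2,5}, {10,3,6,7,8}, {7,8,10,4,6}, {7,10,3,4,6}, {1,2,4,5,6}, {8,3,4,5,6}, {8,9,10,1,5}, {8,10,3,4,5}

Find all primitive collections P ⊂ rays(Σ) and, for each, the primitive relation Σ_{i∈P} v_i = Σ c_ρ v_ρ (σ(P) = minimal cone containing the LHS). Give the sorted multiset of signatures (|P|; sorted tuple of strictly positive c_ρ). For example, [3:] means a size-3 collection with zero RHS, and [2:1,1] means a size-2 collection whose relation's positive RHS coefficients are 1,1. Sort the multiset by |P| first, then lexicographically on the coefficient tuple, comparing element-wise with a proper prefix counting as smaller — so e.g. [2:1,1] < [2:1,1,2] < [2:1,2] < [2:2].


12 minimal non-faces of Δ(Σ) (on 10 rays):

  P={2,3}:  v_{2} + v_{3} = v_{4}  ⟹  sig = [2:1]
  P={4,9}:  v_{4} + v_{9} = v_{10}  ⟹  sig = [2:1]
  P={6,9}:  v_{6} + v_{9} = v_{1} + v_{8} + v_{10}  ⟹  sig = [2:1,1,1]
  P={2,7}:  v_{2} + v_{7} = 2·v_{4} + v_{6} + v_{8} + v_{10}  ⟹  sig = [2:1,1,1,2]
  P={3,9}:  v_{3} + v_{9} = v_{1} + v_{5} + v_{8} + 2·v_{10}  ⟹  sig = [2:1,1,1,2]
  P={7,9}:  v_{7} + v_{9} = v_{3} + v_{6} + v_{8} + 2·v_{10}  ⟹  sig = [2:1,1,1,2]
  P={1,7}:  v_{1} + v_{7} = v_{3} + 2·v_{6} + v_{10}  ⟹  sig = [2:1,1,2]
  P={5,7}:  v_{5} + v_{7} = 2·v_{3} + v_{4} + v_{8}  ⟹  sig = [2:1,1,2]
  P={1,4,8}:  v_{1} + v_{4} + v_{8} = v_{6}  ⟹  sig = [3:1]
  P={5,6,10}:  v_{5} + v_{6} + v_{10} = v_{3}  ⟹  sig = [3:1]
  P={1,2,5,8,10}:  v_{1} + v_{2} + v_{5} + v_{8} + v_{10} = 0  ⟹  sig = [5:]
  P={3,4,6,8,10}:  v_{3} + v_{4} + v_{6} + v_{8} + v_{10} = v_{7}  ⟹  sig = [5:1]

Hence PRS(X_Σ) =
    [2:1]
    [2:1]
    [2:1,1,1]
    [2:1,1,1,2]
    [2:1,1,1,2]
    [2:1,1,1,2]
    [2:1,1,2]
    [2:1,1,2]
    [3:1]
    [3:1]
    [5:]
    [5:1]


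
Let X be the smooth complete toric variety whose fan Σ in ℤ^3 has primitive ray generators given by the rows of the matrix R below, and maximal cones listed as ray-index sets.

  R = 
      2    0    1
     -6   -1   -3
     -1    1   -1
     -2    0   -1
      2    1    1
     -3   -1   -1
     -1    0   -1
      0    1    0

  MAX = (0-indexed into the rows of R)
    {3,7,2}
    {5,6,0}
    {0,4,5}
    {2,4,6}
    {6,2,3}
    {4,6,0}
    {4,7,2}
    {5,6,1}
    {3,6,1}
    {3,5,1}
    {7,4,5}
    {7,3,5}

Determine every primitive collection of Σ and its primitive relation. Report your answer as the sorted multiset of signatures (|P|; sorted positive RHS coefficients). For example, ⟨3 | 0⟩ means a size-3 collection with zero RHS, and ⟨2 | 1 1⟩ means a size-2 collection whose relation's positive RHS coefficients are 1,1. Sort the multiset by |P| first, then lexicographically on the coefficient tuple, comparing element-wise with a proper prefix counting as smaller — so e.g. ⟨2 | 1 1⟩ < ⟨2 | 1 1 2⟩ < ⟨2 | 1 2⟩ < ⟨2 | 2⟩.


12 minimal non-faces of Δ(Σ) (on 8 rays):

  P={0,3}:  v_{0} + v_{3} = 0 ; sig = ⟨2 | 0⟩
  P={0,7}:  v_{0} + v_{7} = v_{4} ; sig = ⟨2 | 1⟩
  P={3,4}:  v_{3} + v_{4} = v_{7} ; sig = ⟨2 | 1⟩
  P={6,7}:  v_{6} + v_{7} = v_{2} ; sig = ⟨2 | 1⟩
  P={0,1}:  v_{0} + v_{1} = v_{5} + v_{6} ; sig = ⟨2 | 1 1⟩
  P={0,2}:  v_{0} + v_{2} = v_{4} + v_{6} ; sig = ⟨2 | 1 1⟩
  P={1,2}:  v_{1} + v_{2} = 3·v_{3} + v_{6} ; sig = ⟨2 | 1 3⟩
  P={1,4}:  v_{1} + v_{4} = 2·v_{3} ; sig = ⟨2 | 2⟩
  P={2,5}:  v_{2} + v_{5} = 2·v_{3} ; sig = ⟨2 | 2⟩
  P={1,7}:  v_{1} + v_{7} = 3·v_{3} ; sig = ⟨2 | 3⟩
  P={3,5,6}:  v_{3} + v_{5} + v_{6} = v_{1} ; sig = ⟨3 | 1⟩
  P={4,5,6}:  v_{4} + v_{5} + v_{6} = v_{3} ; sig = ⟨3 | 1⟩

Sorted signature multiset PRS(X):
{ ⟨2 | 0⟩,  ⟨2 | 1⟩ ×3,  ⟨2 | 1 1⟩ ×2,  ⟨2 | 1 3⟩,  ⟨2 | 2⟩ ×2,  ⟨2 | 3⟩,  ⟨3 | 1⟩ ×2 }


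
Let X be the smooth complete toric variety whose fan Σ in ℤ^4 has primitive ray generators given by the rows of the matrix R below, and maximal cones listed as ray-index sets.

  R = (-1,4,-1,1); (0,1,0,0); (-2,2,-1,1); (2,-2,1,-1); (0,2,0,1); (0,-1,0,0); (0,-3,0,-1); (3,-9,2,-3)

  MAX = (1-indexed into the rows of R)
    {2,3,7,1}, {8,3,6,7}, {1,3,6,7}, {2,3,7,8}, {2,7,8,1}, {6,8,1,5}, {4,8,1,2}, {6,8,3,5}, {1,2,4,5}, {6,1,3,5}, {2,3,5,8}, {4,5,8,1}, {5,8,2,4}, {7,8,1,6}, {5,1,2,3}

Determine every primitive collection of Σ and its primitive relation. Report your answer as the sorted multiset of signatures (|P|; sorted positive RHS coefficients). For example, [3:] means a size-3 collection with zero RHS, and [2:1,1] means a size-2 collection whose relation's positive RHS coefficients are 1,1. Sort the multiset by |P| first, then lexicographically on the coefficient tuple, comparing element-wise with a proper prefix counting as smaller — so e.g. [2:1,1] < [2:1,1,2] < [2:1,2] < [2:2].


The 7 primitive collections of Σ (r=8, n=4):

  • {2,6}:  v_{2} + v_{6} = 0  ⇒ sig = [2:]
  • {3,4}:  v_{3} + v_{4} = 0  ⇒ sig = [2:]
  • {5,7}:  v_{5} + v_{7} = v_{6}  ⇒ sig = [2:1]
  • {4,7}:  v_{4} + v_{7} = v_{1} + v_{8}  ⇒ sig = [2:1,1]
  • {4,6}:  v_{4} + v_{6} = v_{1} + v_{5} + v_{8}  ⇒ sig = [2:1,1,1]
  • {1,3,8}:  v_{1} + v_{3} + v_{8} = v_{7}  ⇒ sig = [3:1]
  • {1,2,5,8}:  v_{1} + v_{2} + v_{5} + v_{8} = v_{4}  ⇒ sig = [4:1]

so the primitive-relation signature multiset is
[[2:], [2:], [2:1], [2:1,1], [2:1,1,1], [3:1], [4:1]]


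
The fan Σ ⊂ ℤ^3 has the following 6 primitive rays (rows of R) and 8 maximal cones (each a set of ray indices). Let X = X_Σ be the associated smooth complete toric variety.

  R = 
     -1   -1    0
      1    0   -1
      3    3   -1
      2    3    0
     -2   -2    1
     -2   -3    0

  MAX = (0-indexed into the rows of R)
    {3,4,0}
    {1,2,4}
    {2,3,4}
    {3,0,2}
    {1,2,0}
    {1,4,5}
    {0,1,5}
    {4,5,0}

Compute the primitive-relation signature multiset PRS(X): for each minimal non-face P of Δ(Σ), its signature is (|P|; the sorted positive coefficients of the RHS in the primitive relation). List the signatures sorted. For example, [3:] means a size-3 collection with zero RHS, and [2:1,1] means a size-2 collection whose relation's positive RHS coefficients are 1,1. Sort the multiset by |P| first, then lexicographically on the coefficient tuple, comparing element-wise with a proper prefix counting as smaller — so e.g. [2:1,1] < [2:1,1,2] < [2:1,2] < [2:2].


Minimal non-faces — 5 found among 6 rays, 8 max cones:

  • {3,5}:  v_{3} + v_{5} = 0  →  sig = [2:]
  • {1,3}:  v_{1} + v_{3} = v_{2}  →  sig = [2:1]
  • {2,5}:  v_{2} + v_{5} = v_{1}  →  sig = [2:1]
  • {0,2,4}:  v_{0} + v_{2} + v_{4} = 0  →  sig = [3:]
  • {0,1,4}:  v_{0} + v_{1} + v_{4} = v_{5}  →  sig = [3:1]

so the primitive-relation signature multiset is
    |P|=2: 3 collections, coeffs (), (1), (1)
    |P|=3: 2 collections, coeffs (), (1)


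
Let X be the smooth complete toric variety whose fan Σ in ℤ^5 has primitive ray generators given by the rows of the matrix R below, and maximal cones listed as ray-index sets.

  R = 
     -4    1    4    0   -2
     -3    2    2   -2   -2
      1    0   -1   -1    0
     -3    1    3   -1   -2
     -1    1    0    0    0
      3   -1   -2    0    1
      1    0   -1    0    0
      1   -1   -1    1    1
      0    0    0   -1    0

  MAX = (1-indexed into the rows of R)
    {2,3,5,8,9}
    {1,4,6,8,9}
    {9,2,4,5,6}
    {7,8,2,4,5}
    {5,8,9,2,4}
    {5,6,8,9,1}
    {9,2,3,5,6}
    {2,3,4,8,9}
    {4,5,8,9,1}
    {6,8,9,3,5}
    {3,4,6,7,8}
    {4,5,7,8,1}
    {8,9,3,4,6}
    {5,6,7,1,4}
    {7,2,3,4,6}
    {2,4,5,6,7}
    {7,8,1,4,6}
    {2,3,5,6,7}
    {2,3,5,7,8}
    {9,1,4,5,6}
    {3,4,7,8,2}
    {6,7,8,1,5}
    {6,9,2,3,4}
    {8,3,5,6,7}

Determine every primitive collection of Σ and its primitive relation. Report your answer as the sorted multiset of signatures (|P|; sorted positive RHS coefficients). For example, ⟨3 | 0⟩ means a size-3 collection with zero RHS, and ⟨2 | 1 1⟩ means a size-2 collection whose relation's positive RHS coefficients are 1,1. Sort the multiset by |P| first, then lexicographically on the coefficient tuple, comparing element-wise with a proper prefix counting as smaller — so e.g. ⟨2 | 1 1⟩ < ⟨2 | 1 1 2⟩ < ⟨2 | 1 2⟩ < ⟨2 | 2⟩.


6 minimal non-faces of Δ(Σ) (on 9 rays):

  {1,3}:  v_{1} + v_{3} = v_{4}  ⇒ sig = ⟨2 | 1⟩
  {7,9}:  v_{7} + v_{9} = v_{3}  ⇒ sig = ⟨2 | 1⟩
  {1,2}:  v_{1} + v_{2} = 2·v_{4} + v_{5}  ⇒ sig = ⟨2 | 1 2⟩
  {2,6,8}:  v_{2} + v_{6} + v_{8} = v_{3}  ⇒ sig = ⟨3 | 1⟩
  {3,4,5}:  v_{3} + v_{4} + v_{5} = v_{2}  ⇒ sig = ⟨3 | 1⟩
  {4,5,6,8}:  v_{4} + v_{5} + v_{6} + v_{8} = 0  ⇒ sig = ⟨4 | 0⟩

so the primitive-relation signature multiset is
    |P|=2: 3 collections, coeffs (1), (1), (1,2)
    |P|=3: 2 collections, coeffs (1), (1)
    |P|=4: 1 collection, coeffs ()


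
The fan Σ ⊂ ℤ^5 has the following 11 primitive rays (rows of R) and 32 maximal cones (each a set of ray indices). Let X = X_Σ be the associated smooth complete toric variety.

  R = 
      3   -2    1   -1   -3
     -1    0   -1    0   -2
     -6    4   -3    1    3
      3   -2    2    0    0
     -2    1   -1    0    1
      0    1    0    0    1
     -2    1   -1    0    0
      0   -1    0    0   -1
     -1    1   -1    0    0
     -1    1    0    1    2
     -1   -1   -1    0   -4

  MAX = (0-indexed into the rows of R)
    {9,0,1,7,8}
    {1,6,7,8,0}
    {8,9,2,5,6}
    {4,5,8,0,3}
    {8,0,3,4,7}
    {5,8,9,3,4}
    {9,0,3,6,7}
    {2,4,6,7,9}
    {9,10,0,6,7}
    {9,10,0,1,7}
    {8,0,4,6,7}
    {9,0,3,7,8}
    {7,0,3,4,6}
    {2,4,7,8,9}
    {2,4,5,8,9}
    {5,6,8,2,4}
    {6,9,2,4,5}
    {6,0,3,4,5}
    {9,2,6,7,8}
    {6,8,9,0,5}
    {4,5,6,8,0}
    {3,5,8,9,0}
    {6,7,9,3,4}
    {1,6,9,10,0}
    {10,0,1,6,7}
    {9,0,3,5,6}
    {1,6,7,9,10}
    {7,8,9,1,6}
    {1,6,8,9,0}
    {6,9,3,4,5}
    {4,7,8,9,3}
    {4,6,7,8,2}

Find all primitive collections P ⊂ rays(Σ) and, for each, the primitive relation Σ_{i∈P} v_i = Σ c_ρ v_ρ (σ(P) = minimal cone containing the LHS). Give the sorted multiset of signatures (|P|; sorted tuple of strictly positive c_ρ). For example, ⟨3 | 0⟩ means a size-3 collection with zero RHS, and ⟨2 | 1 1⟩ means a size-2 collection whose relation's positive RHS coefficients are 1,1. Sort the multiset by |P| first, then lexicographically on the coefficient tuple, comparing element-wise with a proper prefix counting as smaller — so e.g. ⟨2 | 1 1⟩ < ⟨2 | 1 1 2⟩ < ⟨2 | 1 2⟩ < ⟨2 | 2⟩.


Δ(Σ) — 11 vertices, 17 min non-faces:

  {5,7}:  v_{5} + v_{7} = 0 — sig = ⟨2 | 0⟩
  {0,2}:  v_{0} + v_{2} = v_{6} + v_{8} — sig = ⟨2 | 1 1⟩
  {2,3}:  v_{2} + v_{3} = v_{4} + v_{9} — sig = ⟨2 | 1 1⟩
  {1,3}:  v_{1} + v_{3} = v_{0} + v_{7} + v_{9} — sig = ⟨2 | 1 1 1⟩
  {1,4}:  v_{1} + v_{4} = v_{6} + v_{7} + v_{8} — sig = ⟨2 | 1 1 1⟩
  {4,10}:  v_{4} + v_{10} = v_{1} + v_{6} + v_{7} — sig = ⟨2 | 1 1 1⟩
  {1,5}:  v_{1} + v_{5} = v_{0} + v_{6} + v_{8} + v_{9} — sig = ⟨2 | 1 1 1 1⟩
  {5,10}:  v_{5} + v_{10} = v_{0} + v_{1} + v_{6} + v_{9} — sig = ⟨2 | 1 1 1 1⟩
  {2,10}:  v_{2} + v_{10} = v_{1} + 2·v_{6} + v_{7} + v_{8} + v_{9} — sig = ⟨2 | 1 1 1 1 2⟩
  {1,2}:  v_{1} + v_{2} = 2·v_{6} + v_{7} + 2·v_{8} + v_{9} — sig = ⟨2 | 1 1 2 2⟩
  {3,10}:  v_{3} + v_{10} = 2·v_{0} + v_{6} + 2·v_{7} + 2·v_{9} — sig = ⟨2 | 1 2 2 2⟩
  {8,10}:  v_{8} + v_{10} = 2·v_{1} — sig = ⟨2 | 2⟩
  {0,4,9}:  v_{0} + v_{4} + v_{9} = 0 — sig = ⟨3 | 0⟩
  {3,6,8}:  v_{3} + v_{6} + v_{8} = 0 — sig = ⟨3 | 0⟩
  {4,6,8,9}:  v_{4} + v_{6} + v_{8} + v_{9} = v_{2} — sig = ⟨4 | 1⟩
  {0,1,6,7,9}:  v_{0} + v_{1} + v_{6} + v_{7} + v_{9} = v_{10} — sig = ⟨5 | 1⟩
  {0,6,7,8,9}:  v_{0} + v_{6} + v_{7} + v_{8} + v_{9} = v_{1} — sig = ⟨5 | 1⟩

Signatures (|P|; sorted positive RHS coefficients), sorted:
    |P|=2: 12 collections, coeffs (), (1,1), (1,1), (1,1,1), (1,1,1), (1,1,1), (1,1,1,1), (1,1,1,1), (1,1,1,1,2), (1,1,2,2), (1,2,2,2), (2)
    |P|=3: 2 collections, coeffs (), ()
    |P|=4: 1 collection, coeffs (1)
    |P|=5: 2 collections, coeffs (1), (1)


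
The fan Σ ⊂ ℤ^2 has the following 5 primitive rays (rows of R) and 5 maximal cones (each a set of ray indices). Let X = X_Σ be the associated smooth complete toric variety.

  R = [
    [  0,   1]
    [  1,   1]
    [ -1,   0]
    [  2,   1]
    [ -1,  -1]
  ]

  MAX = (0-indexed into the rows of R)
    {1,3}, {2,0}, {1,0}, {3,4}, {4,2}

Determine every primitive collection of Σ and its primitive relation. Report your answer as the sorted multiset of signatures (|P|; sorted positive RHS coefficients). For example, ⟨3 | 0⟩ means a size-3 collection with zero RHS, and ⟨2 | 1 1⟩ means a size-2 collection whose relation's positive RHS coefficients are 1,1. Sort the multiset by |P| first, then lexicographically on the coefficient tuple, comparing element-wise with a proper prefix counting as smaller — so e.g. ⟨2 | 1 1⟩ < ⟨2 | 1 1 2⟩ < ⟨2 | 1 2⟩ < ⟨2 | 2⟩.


Σ has 5 primitive collections:

  • {1,4}:  v_{1} + v_{4} = 0 — sig = ⟨2 | 0⟩
  • {0,4}:  v_{0} + v_{4} = v_{2} — sig = ⟨2 | 1⟩
  • {1,2}:  v_{1} + v_{2} = v_{0} — sig = ⟨2 | 1⟩
  • {2,3}:  v_{2} + v_{3} = v_{1} — sig = ⟨2 | 1⟩
  • {0,3}:  v_{0} + v_{3} = 2·v_{1} — sig = ⟨2 | 2⟩

Sorted signature multiset PRS(X):
    ⟨2 | 0⟩
    ⟨2 | 1⟩
    ⟨2 | 1⟩
    ⟨2 | 1⟩
    ⟨2 | 2⟩


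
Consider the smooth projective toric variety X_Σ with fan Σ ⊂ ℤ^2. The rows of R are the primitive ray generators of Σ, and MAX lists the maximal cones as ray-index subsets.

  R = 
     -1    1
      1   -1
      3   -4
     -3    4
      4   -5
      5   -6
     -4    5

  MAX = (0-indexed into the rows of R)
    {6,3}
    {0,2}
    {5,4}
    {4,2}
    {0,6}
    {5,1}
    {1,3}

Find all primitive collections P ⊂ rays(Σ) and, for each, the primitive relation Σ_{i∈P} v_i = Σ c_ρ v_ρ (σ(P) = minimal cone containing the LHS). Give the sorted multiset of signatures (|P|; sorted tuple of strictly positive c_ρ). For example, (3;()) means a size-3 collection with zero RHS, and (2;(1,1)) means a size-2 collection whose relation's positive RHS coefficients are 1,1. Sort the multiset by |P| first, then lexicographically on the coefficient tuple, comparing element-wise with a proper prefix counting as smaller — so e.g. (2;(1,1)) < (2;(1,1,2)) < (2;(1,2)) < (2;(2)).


Primitive collections (14):

  P={0,1}:  v_{0} + v_{1} = 0 ; sig = (2;())
  P={2,3}:  v_{2} + v_{3} = 0 ; sig = (2;())
  P={4,6}:  v_{4} + v_{6} = 0 ; sig = (2;())
  P={0,3}:  v_{0} + v_{3} = v_{6} ; sig = (2;(1))
  P={0,4}:  v_{0} + v_{4} = v_{2} ; sig = (2;(1))
  P={0,5}:  v_{0} + v_{5} = v_{4} ; sig = (2;(1))
  P={1,2}:  v_{1} + v_{2} = v_{4} ; sig = (2;(1))
  P={1,4}:  v_{1} + v_{4} = v_{5} ; sig = (2;(1))
  P={1,6}:  v_{1} + v_{6} = v_{3} ; sig = (2;(1))
  P={2,6}:  v_{2} + v_{6} = v_{0} ; sig = (2;(1))
  P={3,4}:  v_{3} + v_{4} = v_{1} ; sig = (2;(1))
  P={5,6}:  v_{5} + v_{6} = v_{1} ; sig = (2;(1))
  P={2,5}:  v_{2} + v_{5} = 2·v_{4} ; sig = (2;(2))
  P={3,5}:  v_{3} + v_{5} = 2·v_{1} ; sig = (2;(2))

Signatures (|P|; sorted positive RHS coefficients), sorted:
    |P|=2: 14 collections, coeffs (), (), (), (1), (1), (1), (1), (1), (1), (1), (1), (1), (2), (2)


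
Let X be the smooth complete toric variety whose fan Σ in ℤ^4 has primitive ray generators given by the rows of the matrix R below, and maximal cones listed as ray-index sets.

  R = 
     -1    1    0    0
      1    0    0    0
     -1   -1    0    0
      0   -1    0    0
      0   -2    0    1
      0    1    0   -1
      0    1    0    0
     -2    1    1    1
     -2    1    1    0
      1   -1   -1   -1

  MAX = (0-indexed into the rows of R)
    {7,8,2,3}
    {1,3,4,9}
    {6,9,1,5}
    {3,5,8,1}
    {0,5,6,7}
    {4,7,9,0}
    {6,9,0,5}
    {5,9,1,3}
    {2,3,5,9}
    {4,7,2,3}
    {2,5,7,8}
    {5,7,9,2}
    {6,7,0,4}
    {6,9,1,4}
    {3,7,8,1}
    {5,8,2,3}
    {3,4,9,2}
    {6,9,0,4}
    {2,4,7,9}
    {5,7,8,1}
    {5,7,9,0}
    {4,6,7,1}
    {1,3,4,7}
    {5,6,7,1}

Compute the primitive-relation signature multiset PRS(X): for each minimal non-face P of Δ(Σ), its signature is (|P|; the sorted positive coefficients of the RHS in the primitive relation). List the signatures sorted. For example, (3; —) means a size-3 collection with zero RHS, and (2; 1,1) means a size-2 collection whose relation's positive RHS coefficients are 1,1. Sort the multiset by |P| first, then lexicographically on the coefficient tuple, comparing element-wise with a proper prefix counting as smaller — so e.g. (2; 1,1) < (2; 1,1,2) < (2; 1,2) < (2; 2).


Minimal non-faces — 15 found among 10 rays, 24 max cones:

  P={3,6}:  v_{3} + v_{6} = 0 — sig = (2; —)
  P={0,1}:  v_{0} + v_{1} = v_{6} — sig = (2; 1)
  P={1,2}:  v_{1} + v_{2} = v_{3} — sig = (2; 1)
  P={4,5}:  v_{4} + v_{5} = v_{3} — sig = (2; 1)
  P={0,3}:  v_{0} + v_{3} = v_{7} + v_{9} — sig = (2; 1,1)
  P={2,6}:  v_{2} + v_{6} = v_{7} + v_{9} — sig = (2; 1,1)
  P={6,8}:  v_{6} + v_{8} = v_{5} + v_{7} — sig = (2; 1,1)
  P={8,9}:  v_{8} + v_{9} = v_{2} + v_{5} — sig = (2; 1,1)
  P={0,8}:  v_{0} + v_{8} = v_{5} + 2·v_{7} + v_{9} — sig = (2; 1,1,2)
  P={4,8}:  v_{4} + v_{8} = 2·v_{3} + v_{7} — sig = (2; 1,2)
  P={0,2}:  v_{0} + v_{2} = 2·v_{7} + 2·v_{9} — sig = (2; 2,2)
  P={1,7,9}:  v_{1} + v_{7} + v_{9} = 0 — sig = (3; —)
  P={3,5,7}:  v_{3} + v_{5} + v_{7} = v_{8} — sig = (3; 1)
  P={3,7,9}:  v_{3} + v_{7} + v_{9} = v_{2} — sig = (3; 1)
  P={6,7,9}:  v_{6} + v_{7} + v_{9} = v_{0} — sig = (3; 1)

Signatures (|P|; sorted positive RHS coefficients), sorted:
    |P|=2: 11 collections, coeffs (), (1), (1), (1), (1,1), (1,1), (1,1), (1,1), (1,1,2), (1,2), (2,2)
    |P|=3: 4 collections, coeffs (), (1), (1), (1)
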